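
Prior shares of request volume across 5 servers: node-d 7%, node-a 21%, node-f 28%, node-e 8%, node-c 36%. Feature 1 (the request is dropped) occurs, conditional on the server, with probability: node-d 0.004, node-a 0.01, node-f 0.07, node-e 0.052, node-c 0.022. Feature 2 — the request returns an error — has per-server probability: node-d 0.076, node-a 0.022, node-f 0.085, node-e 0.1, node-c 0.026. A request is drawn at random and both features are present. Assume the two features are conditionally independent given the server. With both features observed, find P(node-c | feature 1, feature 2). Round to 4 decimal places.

0.0874

Prior × likelihood for each hypothesis:
  node-d: 0.07 × 0.004 × 0.076 = 0.00002128
  node-a: 0.21 × 0.01 × 0.022 = 0.0000462
  node-f: 0.28 × 0.07 × 0.085 = 0.001666
  node-e: 0.08 × 0.052 × 0.1 = 0.000416
  node-c: 0.36 × 0.022 × 0.026 = 0.00020592
Sum = 0.0023554.
P(node-c | evidence) = 0.00020592 / 0.0023554 ≈ 0.0874.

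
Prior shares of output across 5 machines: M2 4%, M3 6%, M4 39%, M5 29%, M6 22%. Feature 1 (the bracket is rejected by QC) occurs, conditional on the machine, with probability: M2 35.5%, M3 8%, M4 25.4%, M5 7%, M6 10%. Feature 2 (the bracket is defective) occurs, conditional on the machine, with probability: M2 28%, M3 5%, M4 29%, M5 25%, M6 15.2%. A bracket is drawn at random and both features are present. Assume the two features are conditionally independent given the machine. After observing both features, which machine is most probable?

Prior × likelihood for each hypothesis:
  M2: 0.04 × 0.355 × 0.28 = 0.003976
  M3: 0.06 × 0.08 × 0.05 = 0.00024
  M4: 0.39 × 0.254 × 0.29 = 0.0287274
  M5: 0.29 × 0.07 × 0.25 = 0.005075
  M6: 0.22 × 0.1 × 0.152 = 0.003344
Total = 0.0413624.
Largest term belongs to M4, so M4 is most probable.

M4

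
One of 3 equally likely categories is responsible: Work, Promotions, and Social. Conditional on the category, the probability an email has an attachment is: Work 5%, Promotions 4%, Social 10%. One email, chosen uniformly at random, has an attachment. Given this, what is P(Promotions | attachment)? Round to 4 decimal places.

Since the prior is uniform, the posterior is proportional to the likelihood:
  Work: 0.05
  Promotions: 0.04
  Social: 0.1
Normalizing constant = 0.19.
P(Promotions | evidence) = 0.04 / 0.19 ≈ 0.2105.

0.2105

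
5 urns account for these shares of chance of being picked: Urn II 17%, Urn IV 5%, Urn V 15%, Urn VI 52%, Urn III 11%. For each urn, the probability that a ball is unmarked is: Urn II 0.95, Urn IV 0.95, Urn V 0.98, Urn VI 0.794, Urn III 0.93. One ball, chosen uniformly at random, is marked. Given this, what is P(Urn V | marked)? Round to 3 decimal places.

Taking complements, P(marked | each) = Urn II 0.05, Urn IV 0.05, Urn V 0.02, Urn VI 0.206, Urn III 0.07.
Compute prior × likelihood for every hypothesis:
  Urn II: 0.17 × 0.05 = 0.0085
  Urn IV: 0.05 × 0.05 = 0.0025
  Urn V: 0.15 × 0.02 = 0.003
  Urn VI: 0.52 × 0.206 = 0.10712
  Urn III: 0.11 × 0.07 = 0.0077
Total = 0.12882.
P(Urn V | evidence) = 0.003 / 0.12882 ≈ 0.023.

0.023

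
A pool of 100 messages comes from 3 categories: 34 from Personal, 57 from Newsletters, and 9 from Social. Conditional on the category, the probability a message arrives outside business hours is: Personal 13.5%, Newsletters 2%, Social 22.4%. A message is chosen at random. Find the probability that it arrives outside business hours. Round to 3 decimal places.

0.077

By Bayes' rule, posterior ∝ prior × likelihood:
  Personal: 0.34 × 0.135 = 0.0459
  Newsletters: 0.57 × 0.02 = 0.0114
  Social: 0.09 × 0.224 = 0.02016
P(off-hours) = 0.0459 + 0.0114 + 0.02016 = 0.07746 → 0.077.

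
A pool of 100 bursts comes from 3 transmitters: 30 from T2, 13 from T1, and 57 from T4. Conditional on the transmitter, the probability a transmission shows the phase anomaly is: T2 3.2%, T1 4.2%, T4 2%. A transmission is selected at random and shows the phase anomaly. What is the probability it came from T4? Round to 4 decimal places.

0.4308

Prior × likelihood for each hypothesis:
  T2: 0.3 × 0.032 = 0.0096
  T1: 0.13 × 0.042 = 0.00546
  T4: 0.57 × 0.02 = 0.0114
Total = 0.02646.
P(T4 | evidence) = 0.0114 / 0.02646 ≈ 0.4308.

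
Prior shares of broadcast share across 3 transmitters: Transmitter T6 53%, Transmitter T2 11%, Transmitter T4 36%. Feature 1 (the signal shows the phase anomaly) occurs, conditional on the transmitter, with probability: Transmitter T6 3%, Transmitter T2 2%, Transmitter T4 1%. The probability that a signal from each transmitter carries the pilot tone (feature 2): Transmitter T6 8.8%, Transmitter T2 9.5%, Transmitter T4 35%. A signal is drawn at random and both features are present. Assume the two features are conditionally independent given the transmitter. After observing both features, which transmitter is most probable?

Compute prior × likelihood for every hypothesis:
  Transmitter T6: 0.53 × 0.03 × 0.088 = 0.0013992
  Transmitter T2: 0.11 × 0.02 × 0.095 = 0.000209
  Transmitter T4: 0.36 × 0.01 × 0.35 = 0.00126
Total = 0.0028682.
Largest term belongs to Transmitter T6, so Transmitter T6 is most probable.

Transmitter T6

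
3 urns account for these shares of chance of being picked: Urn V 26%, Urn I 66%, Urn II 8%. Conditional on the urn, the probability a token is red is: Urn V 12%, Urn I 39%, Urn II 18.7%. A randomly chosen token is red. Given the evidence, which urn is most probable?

Compute prior × likelihood for every hypothesis:
  Urn V: 0.26 × 0.12 = 0.0312
  Urn I: 0.66 × 0.39 = 0.2574
  Urn II: 0.08 × 0.187 = 0.01496
Sum = 0.30356.
Largest term belongs to Urn I, so Urn I is most probable.

Urn I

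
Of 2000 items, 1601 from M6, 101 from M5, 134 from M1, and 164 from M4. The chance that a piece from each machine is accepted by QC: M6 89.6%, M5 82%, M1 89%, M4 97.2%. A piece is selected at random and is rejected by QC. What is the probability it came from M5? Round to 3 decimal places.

Taking complements, P(rejected | each) = M6 0.104, M5 0.18, M1 0.11, M4 0.028.
Prior × likelihood for each hypothesis:
  M6: 0.8005 × 0.104 = 0.083252
  M5: 0.0505 × 0.18 = 0.00909
  M1: 0.067 × 0.11 = 0.00737
  M4: 0.082 × 0.028 = 0.002296
Normalizing constant = 0.102008.
P(M5 | evidence) = 0.00909 / 0.102008 ≈ 0.089.

0.089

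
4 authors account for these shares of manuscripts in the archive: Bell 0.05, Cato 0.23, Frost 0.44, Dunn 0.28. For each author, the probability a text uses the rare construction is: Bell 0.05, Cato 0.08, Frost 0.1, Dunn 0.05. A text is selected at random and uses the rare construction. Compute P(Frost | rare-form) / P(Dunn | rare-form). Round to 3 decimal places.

Compute prior × likelihood for every hypothesis:
  Bell: 0.05 × 0.05 = 0.0025
  Cato: 0.23 × 0.08 = 0.0184
  Frost: 0.44 × 0.1 = 0.044
  Dunn: 0.28 × 0.05 = 0.014
Total = 0.0789.
The ratio is 0.044 / 0.014 (the normalizer cancels) = 3.143.

3.143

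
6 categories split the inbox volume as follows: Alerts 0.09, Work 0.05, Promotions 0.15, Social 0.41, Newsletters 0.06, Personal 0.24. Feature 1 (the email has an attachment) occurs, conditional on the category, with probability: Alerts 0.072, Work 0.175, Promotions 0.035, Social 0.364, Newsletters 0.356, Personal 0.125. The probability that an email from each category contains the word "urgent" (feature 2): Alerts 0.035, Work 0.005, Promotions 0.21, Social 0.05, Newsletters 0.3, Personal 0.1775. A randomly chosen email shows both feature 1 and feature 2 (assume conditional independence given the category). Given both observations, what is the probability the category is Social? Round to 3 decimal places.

0.363

Compute prior × likelihood for every hypothesis:
  Alerts: 0.09 × 0.072 × 0.035 = 0.0002268
  Work: 0.05 × 0.175 × 0.005 = 0.00004375
  Promotions: 0.15 × 0.035 × 0.21 = 0.0011025
  Social: 0.41 × 0.364 × 0.05 = 0.007462
  Newsletters: 0.06 × 0.356 × 0.3 = 0.006408
  Personal: 0.24 × 0.125 × 0.1775 = 0.005325
Sum = 0.02056805.
P(Social | evidence) = 0.007462 / 0.02056805 ≈ 0.363.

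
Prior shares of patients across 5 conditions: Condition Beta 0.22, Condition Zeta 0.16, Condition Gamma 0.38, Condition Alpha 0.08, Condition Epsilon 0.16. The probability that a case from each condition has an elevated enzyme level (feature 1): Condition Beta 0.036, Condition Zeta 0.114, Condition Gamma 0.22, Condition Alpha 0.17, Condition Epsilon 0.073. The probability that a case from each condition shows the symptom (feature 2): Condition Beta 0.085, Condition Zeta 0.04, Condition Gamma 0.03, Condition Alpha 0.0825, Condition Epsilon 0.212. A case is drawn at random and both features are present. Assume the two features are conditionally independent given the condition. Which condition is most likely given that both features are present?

Condition Gamma

Prior × likelihood for each hypothesis:
  Condition Beta: 0.22 × 0.036 × 0.085 = 0.0006732
  Condition Zeta: 0.16 × 0.114 × 0.04 = 0.0007296
  Condition Gamma: 0.38 × 0.22 × 0.03 = 0.002508
  Condition Alpha: 0.08 × 0.17 × 0.0825 = 0.001122
  Condition Epsilon: 0.16 × 0.073 × 0.212 = 0.00247616
Total = 0.00750896.
Largest term belongs to Condition Gamma, so Condition Gamma is most probable.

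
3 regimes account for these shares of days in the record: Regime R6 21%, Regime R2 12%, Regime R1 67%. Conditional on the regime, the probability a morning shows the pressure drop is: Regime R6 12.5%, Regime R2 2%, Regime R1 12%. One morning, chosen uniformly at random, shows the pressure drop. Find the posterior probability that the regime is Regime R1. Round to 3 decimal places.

0.737

Prior × likelihood for each hypothesis:
  Regime R6: 0.21 × 0.125 = 0.02625
  Regime R2: 0.12 × 0.02 = 0.0024
  Regime R1: 0.67 × 0.12 = 0.0804
Sum = 0.10905.
P(Regime R1 | evidence) = 0.0804 / 0.10905 ≈ 0.737.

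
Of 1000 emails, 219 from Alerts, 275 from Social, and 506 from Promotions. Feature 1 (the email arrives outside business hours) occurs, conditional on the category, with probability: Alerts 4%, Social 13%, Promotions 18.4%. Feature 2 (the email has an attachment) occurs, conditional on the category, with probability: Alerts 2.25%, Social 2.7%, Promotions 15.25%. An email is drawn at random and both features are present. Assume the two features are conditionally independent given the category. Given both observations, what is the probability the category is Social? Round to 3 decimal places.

0.063

By Bayes' rule, posterior ∝ prior × likelihood:
  Alerts: 0.219 × 0.04 × 0.0225 = 0.0001971
  Social: 0.275 × 0.13 × 0.027 = 0.00096525
  Promotions: 0.506 × 0.184 × 0.1525 = 0.01419836
Total = 0.01536071.
P(Social | evidence) = 0.00096525 / 0.01536071 ≈ 0.063.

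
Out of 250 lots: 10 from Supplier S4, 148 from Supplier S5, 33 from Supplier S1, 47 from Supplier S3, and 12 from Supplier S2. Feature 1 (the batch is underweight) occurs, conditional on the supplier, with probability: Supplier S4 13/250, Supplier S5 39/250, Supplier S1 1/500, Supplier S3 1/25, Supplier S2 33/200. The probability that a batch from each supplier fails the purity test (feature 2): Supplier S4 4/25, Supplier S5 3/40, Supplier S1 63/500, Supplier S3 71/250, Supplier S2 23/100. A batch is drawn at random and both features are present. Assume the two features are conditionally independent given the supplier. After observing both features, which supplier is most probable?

Prior × likelihood for each hypothesis:
  Supplier S4: 0.04 × 0.052 × 0.16 = 0.0003328
  Supplier S5: 0.592 × 0.156 × 0.075 = 0.0069264
  Supplier S1: 0.132 × 0.002 × 0.126 = 0.000033264
  Supplier S3: 0.188 × 0.04 × 0.284 = 0.00213568
  Supplier S2: 0.048 × 0.165 × 0.23 = 0.0018216
Normalizing constant = 0.011249744.
Largest term belongs to Supplier S5, so Supplier S5 is most probable.

Supplier S5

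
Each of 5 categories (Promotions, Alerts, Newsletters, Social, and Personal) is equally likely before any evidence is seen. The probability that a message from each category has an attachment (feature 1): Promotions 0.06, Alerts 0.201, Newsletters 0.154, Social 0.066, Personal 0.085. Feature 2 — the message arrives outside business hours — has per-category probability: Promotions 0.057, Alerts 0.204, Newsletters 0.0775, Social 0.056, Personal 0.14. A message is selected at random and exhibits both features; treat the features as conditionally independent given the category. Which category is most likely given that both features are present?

Alerts

With a uniform prior (1/5 each), posterior ∝ likelihood:
  Promotions: 0.06 × 0.057 = 0.00342
  Alerts: 0.201 × 0.204 = 0.041004
  Newsletters: 0.154 × 0.0775 = 0.011935
  Social: 0.066 × 0.056 = 0.003696
  Personal: 0.085 × 0.14 = 0.0119
Total = 0.071955.
Largest term belongs to Alerts, so Alerts is most probable.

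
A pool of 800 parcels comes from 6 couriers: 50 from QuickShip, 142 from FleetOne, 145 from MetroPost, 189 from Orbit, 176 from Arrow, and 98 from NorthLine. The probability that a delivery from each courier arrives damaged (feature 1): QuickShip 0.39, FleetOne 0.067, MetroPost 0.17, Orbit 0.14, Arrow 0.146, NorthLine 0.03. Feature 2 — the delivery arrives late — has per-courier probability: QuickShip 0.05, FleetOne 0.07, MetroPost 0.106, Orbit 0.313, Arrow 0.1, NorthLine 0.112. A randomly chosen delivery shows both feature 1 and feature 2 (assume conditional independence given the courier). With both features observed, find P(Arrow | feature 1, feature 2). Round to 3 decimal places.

0.166

Prior × likelihood for each hypothesis:
  QuickShip: 0.0625 × 0.39 × 0.05 = 0.00121875
  FleetOne: 0.1775 × 0.067 × 0.07 = 0.000832475
  MetroPost: 0.18125 × 0.17 × 0.106 = 0.003266125
  Orbit: 0.23625 × 0.14 × 0.313 = 0.010352475
  Arrow: 0.22 × 0.146 × 0.1 = 0.003212
  NorthLine: 0.1225 × 0.03 × 0.112 = 0.0004116
Normalizing constant = 0.019293425.
P(Arrow | evidence) = 0.003212 / 0.019293425 ≈ 0.166.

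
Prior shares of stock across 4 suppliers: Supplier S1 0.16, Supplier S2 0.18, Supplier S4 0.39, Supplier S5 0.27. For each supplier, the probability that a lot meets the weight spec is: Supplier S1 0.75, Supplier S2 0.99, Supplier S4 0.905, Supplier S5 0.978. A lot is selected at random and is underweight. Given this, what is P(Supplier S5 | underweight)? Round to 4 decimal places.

0.0701

Taking complements, P(underweight | each) = Supplier S1 0.25, Supplier S2 0.01, Supplier S4 0.095, Supplier S5 0.022.
Compute prior × likelihood for every hypothesis:
  Supplier S1: 0.16 × 0.25 = 0.04
  Supplier S2: 0.18 × 0.01 = 0.0018
  Supplier S4: 0.39 × 0.095 = 0.03705
  Supplier S5: 0.27 × 0.022 = 0.00594
Total = 0.08479.
P(Supplier S5 | evidence) = 0.00594 / 0.08479 ≈ 0.0701.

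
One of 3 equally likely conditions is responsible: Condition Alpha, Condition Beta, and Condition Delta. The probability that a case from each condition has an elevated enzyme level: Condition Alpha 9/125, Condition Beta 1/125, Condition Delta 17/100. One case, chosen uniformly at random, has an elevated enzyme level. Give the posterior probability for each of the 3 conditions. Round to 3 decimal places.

Since the prior is uniform, the posterior is proportional to the likelihood:
  Condition Alpha: 0.072
  Condition Beta: 0.008
  Condition Delta: 0.17
Normalizing constant = 0.25.
P(Condition Alpha | elevated) = 0.072/0.25 ≈ 0.288
P(Condition Beta | elevated) = 0.008/0.25 ≈ 0.032
P(Condition Delta | elevated) = 0.17/0.25 ≈ 0.680

Condition Alpha 0.288, Condition Beta 0.032, Condition Delta 0.680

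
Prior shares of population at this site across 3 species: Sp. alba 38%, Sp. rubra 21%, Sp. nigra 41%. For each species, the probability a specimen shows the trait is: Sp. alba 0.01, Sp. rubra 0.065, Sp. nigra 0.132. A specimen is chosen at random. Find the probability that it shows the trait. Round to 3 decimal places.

Unnormalized posteriors (prior × likelihood):
  Sp. alba: 0.38 × 0.01 = 0.0038
  Sp. rubra: 0.21 × 0.065 = 0.01365
  Sp. nigra: 0.41 × 0.132 = 0.05412
P(trait) = 0.0038 + 0.01365 + 0.05412 = 0.07157 → 0.072.

0.072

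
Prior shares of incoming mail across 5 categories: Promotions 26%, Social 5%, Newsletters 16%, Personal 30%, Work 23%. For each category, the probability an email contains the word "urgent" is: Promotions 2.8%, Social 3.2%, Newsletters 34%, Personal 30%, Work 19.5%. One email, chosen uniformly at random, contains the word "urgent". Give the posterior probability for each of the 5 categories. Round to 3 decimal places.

Unnormalized posteriors (prior × likelihood):
  Promotions: 0.26 × 0.028 = 0.00728
  Social: 0.05 × 0.032 = 0.0016
  Newsletters: 0.16 × 0.34 = 0.0544
  Personal: 0.3 × 0.3 = 0.09
  Work: 0.23 × 0.195 = 0.04485
Normalizing constant = 0.19813.
P(Promotions | urgent-flag) = 0.00728/0.19813 ≈ 0.037
P(Social | urgent-flag) = 0.0016/0.19813 ≈ 0.008
P(Newsletters | urgent-flag) = 0.0544/0.19813 ≈ 0.275
P(Personal | urgent-flag) = 0.09/0.19813 ≈ 0.454
P(Work | urgent-flag) = 0.04485/0.19813 ≈ 0.226

Promotions 0.037, Social 0.008, Newsletters 0.275, Personal 0.454, Work 0.226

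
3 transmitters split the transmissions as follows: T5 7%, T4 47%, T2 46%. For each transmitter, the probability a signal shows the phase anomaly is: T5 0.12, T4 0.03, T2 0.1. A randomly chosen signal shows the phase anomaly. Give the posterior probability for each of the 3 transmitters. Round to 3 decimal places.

T5 0.123, T4 0.206, T2 0.672

Compute prior × likelihood for every hypothesis:
  T5: 0.07 × 0.12 = 0.0084
  T4: 0.47 × 0.03 = 0.0141
  T2: 0.46 × 0.1 = 0.046
Sum = 0.0685.
P(T5 | anomaly) = 0.0084/0.0685 ≈ 0.123
P(T4 | anomaly) = 0.0141/0.0685 ≈ 0.206
P(T2 | anomaly) = 0.046/0.0685 ≈ 0.672
(Check: 0.123+0.206+0.672 = 1.001.)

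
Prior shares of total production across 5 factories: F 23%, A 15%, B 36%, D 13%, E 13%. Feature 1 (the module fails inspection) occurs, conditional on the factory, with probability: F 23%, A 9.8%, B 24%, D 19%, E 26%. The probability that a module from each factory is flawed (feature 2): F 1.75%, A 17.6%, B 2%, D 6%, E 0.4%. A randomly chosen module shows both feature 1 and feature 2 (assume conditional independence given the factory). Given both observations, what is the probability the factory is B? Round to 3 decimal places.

0.252

Compute prior × likelihood for every hypothesis:
  F: 0.23 × 0.23 × 0.0175 = 0.00092575
  A: 0.15 × 0.098 × 0.176 = 0.0025872
  B: 0.36 × 0.24 × 0.02 = 0.001728
  D: 0.13 × 0.19 × 0.06 = 0.001482
  E: 0.13 × 0.26 × 0.004 = 0.0001352
Total = 0.00685815.
P(B | evidence) = 0.001728 / 0.00685815 ≈ 0.252.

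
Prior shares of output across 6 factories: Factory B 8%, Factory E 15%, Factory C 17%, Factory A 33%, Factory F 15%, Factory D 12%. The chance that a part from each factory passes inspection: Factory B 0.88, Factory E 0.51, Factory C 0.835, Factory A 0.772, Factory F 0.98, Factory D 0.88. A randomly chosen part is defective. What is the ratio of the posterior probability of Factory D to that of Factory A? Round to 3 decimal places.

0.191

Taking complements, P(defective | each) = Factory B 0.12, Factory E 0.49, Factory C 0.165, Factory A 0.228, Factory F 0.02, Factory D 0.12.
Compute prior × likelihood for every hypothesis:
  Factory B: 0.08 × 0.12 = 0.0096
  Factory E: 0.15 × 0.49 = 0.0735
  Factory C: 0.17 × 0.165 = 0.02805
  Factory A: 0.33 × 0.228 = 0.07524
  Factory F: 0.15 × 0.02 = 0.003
  Factory D: 0.12 × 0.12 = 0.0144
Sum = 0.20379.
The ratio is 0.0144 / 0.07524 (the normalizer cancels) = 0.191.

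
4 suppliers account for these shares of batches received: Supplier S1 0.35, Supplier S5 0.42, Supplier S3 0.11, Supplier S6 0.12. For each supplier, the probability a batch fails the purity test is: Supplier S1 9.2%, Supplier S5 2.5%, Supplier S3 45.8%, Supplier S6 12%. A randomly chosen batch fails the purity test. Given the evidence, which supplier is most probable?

Supplier S3

Compute prior × likelihood for every hypothesis:
  Supplier S1: 0.35 × 0.092 = 0.0322
  Supplier S5: 0.42 × 0.025 = 0.0105
  Supplier S3: 0.11 × 0.458 = 0.05038
  Supplier S6: 0.12 × 0.12 = 0.0144
Sum = 0.10748.
Largest term belongs to Supplier S3, so Supplier S3 is most probable.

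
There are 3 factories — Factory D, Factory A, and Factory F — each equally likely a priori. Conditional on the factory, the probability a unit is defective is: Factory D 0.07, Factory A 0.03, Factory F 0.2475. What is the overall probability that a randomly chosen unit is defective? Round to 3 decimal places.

Since the prior is uniform, the posterior is proportional to the likelihood:
  Factory D: 0.07
  Factory A: 0.03
  Factory F: 0.2475
P(defective) = (1/3) × (0.07 + 0.03 + 0.2475) = 0.3475/3 ≈ 0.116.

0.116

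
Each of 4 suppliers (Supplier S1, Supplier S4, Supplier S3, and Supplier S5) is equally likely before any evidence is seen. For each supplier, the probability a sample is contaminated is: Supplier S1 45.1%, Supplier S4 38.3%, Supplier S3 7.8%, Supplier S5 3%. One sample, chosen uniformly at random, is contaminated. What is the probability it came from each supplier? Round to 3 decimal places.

With a uniform prior (1/4 each), posterior ∝ likelihood:
  Supplier S1: 0.451
  Supplier S4: 0.383
  Supplier S3: 0.078
  Supplier S5: 0.03
Normalizing constant = 0.942.
P(Supplier S1 | contaminated) = 0.451/0.942 ≈ 0.479
P(Supplier S4 | contaminated) = 0.383/0.942 ≈ 0.407
P(Supplier S3 | contaminated) = 0.078/0.942 ≈ 0.083
P(Supplier S5 | contaminated) = 0.03/0.942 ≈ 0.032

Supplier S1 0.479, Supplier S4 0.407, Supplier S3 0.083, Supplier S5 0.032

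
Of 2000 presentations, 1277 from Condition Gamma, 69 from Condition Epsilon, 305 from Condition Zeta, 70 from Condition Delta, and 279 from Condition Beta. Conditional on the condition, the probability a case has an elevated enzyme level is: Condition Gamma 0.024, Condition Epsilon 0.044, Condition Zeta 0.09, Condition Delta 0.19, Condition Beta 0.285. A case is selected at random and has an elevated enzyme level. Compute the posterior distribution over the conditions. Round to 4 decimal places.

Unnormalized posteriors (prior × likelihood):
  Condition Gamma: 0.6385 × 0.024 = 0.015324
  Condition Epsilon: 0.0345 × 0.044 = 0.001518
  Condition Zeta: 0.1525 × 0.09 = 0.013725
  Condition Delta: 0.035 × 0.19 = 0.00665
  Condition Beta: 0.1395 × 0.285 = 0.0397575
Normalizing constant = 0.0769745.
P(Condition Gamma | elevated) = 0.015324/0.0769745 ≈ 0.1991
P(Condition Epsilon | elevated) = 0.001518/0.0769745 ≈ 0.0197
P(Condition Zeta | elevated) = 0.013725/0.0769745 ≈ 0.1783
P(Condition Delta | elevated) = 0.00665/0.0769745 ≈ 0.0864
P(Condition Beta | elevated) = 0.0397575/0.0769745 ≈ 0.5165

Condition Gamma 0.1991, Condition Epsilon 0.0197, Condition Zeta 0.1783, Condition Delta 0.0864, Condition Beta 0.5165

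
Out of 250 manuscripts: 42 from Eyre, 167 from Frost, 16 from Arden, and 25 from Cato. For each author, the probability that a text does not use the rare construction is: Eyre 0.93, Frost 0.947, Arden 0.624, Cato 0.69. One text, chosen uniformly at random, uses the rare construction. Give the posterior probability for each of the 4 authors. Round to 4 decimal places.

Taking complements, P(rare-form | each) = Eyre 0.07, Frost 0.053, Arden 0.376, Cato 0.31.
Unnormalized posteriors (prior × likelihood):
  Eyre: 0.168 × 0.07 = 0.01176
  Frost: 0.668 × 0.053 = 0.035404
  Arden: 0.064 × 0.376 = 0.024064
  Cato: 0.1 × 0.31 = 0.031
Sum = 0.102228.
P(Eyre | rare-form) = 0.01176/0.102228 ≈ 0.1150
P(Frost | rare-form) = 0.035404/0.102228 ≈ 0.3463
P(Arden | rare-form) = 0.024064/0.102228 ≈ 0.2354
P(Cato | rare-form) = 0.031/0.102228 ≈ 0.3032
(Check: 0.1150+0.3463+0.2354+0.3032 = 0.9999.)

Eyre 0.1150, Frost 0.3463, Arden 0.2354, Cato 0.3032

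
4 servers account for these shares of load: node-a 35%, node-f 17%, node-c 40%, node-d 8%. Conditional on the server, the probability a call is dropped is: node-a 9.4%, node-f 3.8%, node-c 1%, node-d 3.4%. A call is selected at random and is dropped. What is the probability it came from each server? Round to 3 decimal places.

node-a 0.714, node-f 0.140, node-c 0.087, node-d 0.059

Unnormalized posteriors (prior × likelihood):
  node-a: 0.35 × 0.094 = 0.0329
  node-f: 0.17 × 0.038 = 0.00646
  node-c: 0.4 × 0.01 = 0.004
  node-d: 0.08 × 0.034 = 0.00272
Sum = 0.04608.
P(node-a | dropped) = 0.0329/0.04608 ≈ 0.714
P(node-f | dropped) = 0.00646/0.04608 ≈ 0.140
P(node-c | dropped) = 0.004/0.04608 ≈ 0.087
P(node-d | dropped) = 0.00272/0.04608 ≈ 0.059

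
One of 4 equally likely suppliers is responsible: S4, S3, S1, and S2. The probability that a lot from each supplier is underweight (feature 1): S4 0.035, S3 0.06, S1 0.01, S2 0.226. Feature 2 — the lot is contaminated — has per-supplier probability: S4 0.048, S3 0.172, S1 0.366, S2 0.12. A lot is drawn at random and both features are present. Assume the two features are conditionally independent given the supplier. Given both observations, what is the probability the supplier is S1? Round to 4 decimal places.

With a uniform prior (1/4 each), posterior ∝ likelihood:
  S4: 0.035 × 0.048 = 0.00168
  S3: 0.06 × 0.172 = 0.01032
  S1: 0.01 × 0.366 = 0.00366
  S2: 0.226 × 0.12 = 0.02712
Total = 0.04278.
P(S1 | evidence) = 0.00366 / 0.04278 ≈ 0.0856.

0.0856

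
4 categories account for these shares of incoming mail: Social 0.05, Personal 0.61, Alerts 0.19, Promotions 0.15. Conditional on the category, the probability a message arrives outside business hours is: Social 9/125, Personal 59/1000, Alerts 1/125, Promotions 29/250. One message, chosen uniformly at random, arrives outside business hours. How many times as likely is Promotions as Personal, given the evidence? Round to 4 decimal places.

0.4835

Prior × likelihood for each hypothesis:
  Social: 0.05 × 0.072 = 0.0036
  Personal: 0.61 × 0.059 = 0.03599
  Alerts: 0.19 × 0.008 = 0.00152
  Promotions: 0.15 × 0.116 = 0.0174
Total = 0.05851.
The ratio is 0.0174 / 0.03599 (the normalizer cancels) = 0.4835.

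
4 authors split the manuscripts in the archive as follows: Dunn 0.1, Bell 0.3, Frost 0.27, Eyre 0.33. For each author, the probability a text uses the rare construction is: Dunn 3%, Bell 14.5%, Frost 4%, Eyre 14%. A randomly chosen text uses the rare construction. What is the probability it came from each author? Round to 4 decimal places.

Dunn 0.0290, Bell 0.4203, Frost 0.1043, Eyre 0.4464

Compute prior × likelihood for every hypothesis:
  Dunn: 0.1 × 0.03 = 0.003
  Bell: 0.3 × 0.145 = 0.0435
  Frost: 0.27 × 0.04 = 0.0108
  Eyre: 0.33 × 0.14 = 0.0462
Sum = 0.1035.
P(Dunn | rare-form) = 0.003/0.1035 ≈ 0.0290
P(Bell | rare-form) = 0.0435/0.1035 ≈ 0.4203
P(Frost | rare-form) = 0.0108/0.1035 ≈ 0.1043
P(Eyre | rare-form) = 0.0462/0.1035 ≈ 0.4464
(Check: 0.0290+0.4203+0.1043+0.4464 = 1.0000.)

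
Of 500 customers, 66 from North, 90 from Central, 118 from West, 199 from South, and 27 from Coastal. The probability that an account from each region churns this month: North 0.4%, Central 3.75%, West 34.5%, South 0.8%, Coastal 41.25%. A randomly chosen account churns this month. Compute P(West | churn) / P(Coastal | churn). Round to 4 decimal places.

By Bayes' rule, posterior ∝ prior × likelihood:
  North: 0.132 × 0.004 = 0.000528
  Central: 0.18 × 0.0375 = 0.00675
  West: 0.236 × 0.345 = 0.08142
  South: 0.398 × 0.008 = 0.003184
  Coastal: 0.054 × 0.4125 = 0.022275
Normalizing constant = 0.114157.
The ratio is 0.08142 / 0.022275 (the normalizer cancels) = 3.6552.

3.6552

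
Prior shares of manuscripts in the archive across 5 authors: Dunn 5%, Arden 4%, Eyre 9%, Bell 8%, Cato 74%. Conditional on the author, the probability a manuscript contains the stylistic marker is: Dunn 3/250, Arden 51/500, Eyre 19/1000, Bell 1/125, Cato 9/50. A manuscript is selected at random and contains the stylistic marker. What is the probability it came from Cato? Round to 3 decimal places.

Compute prior × likelihood for every hypothesis:
  Dunn: 0.05 × 0.012 = 0.0006
  Arden: 0.04 × 0.102 = 0.00408
  Eyre: 0.09 × 0.019 = 0.00171
  Bell: 0.08 × 0.008 = 0.00064
  Cato: 0.74 × 0.18 = 0.1332
Sum = 0.14023.
P(Cato | evidence) = 0.1332 / 0.14023 ≈ 0.950.

0.950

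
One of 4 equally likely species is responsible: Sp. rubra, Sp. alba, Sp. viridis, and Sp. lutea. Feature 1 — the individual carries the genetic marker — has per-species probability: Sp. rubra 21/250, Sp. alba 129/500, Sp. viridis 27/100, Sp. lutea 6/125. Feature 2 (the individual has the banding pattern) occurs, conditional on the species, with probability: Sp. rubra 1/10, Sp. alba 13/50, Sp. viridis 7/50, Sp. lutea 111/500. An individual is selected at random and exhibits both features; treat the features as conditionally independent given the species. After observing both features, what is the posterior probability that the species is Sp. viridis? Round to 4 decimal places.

0.3050

Since the prior is uniform, the posterior is proportional to the likelihood:
  Sp. rubra: 0.084 × 0.1 = 0.0084
  Sp. alba: 0.258 × 0.26 = 0.06708
  Sp. viridis: 0.27 × 0.14 = 0.0378
  Sp. lutea: 0.048 × 0.222 = 0.010656
Normalizing constant = 0.123936.
P(Sp. viridis | evidence) = 0.0378 / 0.123936 ≈ 0.3050.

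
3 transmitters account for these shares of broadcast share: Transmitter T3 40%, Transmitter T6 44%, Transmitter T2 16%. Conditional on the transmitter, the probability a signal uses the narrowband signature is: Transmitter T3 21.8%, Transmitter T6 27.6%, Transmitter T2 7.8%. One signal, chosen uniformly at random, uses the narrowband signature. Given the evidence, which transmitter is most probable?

Transmitter T6

Compute prior × likelihood for every hypothesis:
  Transmitter T3: 0.4 × 0.218 = 0.0872
  Transmitter T6: 0.44 × 0.276 = 0.12144
  Transmitter T2: 0.16 × 0.078 = 0.01248
Sum = 0.22112.
Largest term belongs to Transmitter T6, so Transmitter T6 is most probable.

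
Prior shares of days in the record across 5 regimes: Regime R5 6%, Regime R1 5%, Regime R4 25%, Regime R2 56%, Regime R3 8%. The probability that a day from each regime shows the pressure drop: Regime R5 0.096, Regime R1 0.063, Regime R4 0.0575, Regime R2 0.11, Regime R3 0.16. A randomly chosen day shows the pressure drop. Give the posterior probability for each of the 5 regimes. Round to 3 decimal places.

Regime R5 0.059, Regime R1 0.032, Regime R4 0.147, Regime R2 0.631, Regime R3 0.131

Prior × likelihood for each hypothesis:
  Regime R5: 0.06 × 0.096 = 0.00576
  Regime R1: 0.05 × 0.063 = 0.00315
  Regime R4: 0.25 × 0.0575 = 0.014375
  Regime R2: 0.56 × 0.11 = 0.0616
  Regime R3: 0.08 × 0.16 = 0.0128
Normalizing constant = 0.097685.
P(Regime R5 | drop) = 0.00576/0.097685 ≈ 0.059
P(Regime R1 | drop) = 0.00315/0.097685 ≈ 0.032
P(Regime R4 | drop) = 0.014375/0.097685 ≈ 0.147
P(Regime R2 | drop) = 0.0616/0.097685 ≈ 0.631
P(Regime R3 | drop) = 0.0128/0.097685 ≈ 0.131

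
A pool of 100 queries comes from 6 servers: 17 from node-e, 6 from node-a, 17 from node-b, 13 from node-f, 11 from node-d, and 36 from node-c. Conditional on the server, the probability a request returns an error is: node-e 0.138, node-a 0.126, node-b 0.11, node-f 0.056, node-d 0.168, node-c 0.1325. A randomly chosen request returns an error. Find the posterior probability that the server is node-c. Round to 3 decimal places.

0.387

Unnormalized posteriors (prior × likelihood):
  node-e: 0.17 × 0.138 = 0.02346
  node-a: 0.06 × 0.126 = 0.00756
  node-b: 0.17 × 0.11 = 0.0187
  node-f: 0.13 × 0.056 = 0.00728
  node-d: 0.11 × 0.168 = 0.01848
  node-c: 0.36 × 0.1325 = 0.0477
Normalizing constant = 0.12318.
P(node-c | evidence) = 0.0477 / 0.12318 ≈ 0.387.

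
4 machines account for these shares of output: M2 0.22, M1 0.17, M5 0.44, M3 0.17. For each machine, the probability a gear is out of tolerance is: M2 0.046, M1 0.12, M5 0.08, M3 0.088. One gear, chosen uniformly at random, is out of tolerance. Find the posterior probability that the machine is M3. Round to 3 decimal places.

By Bayes' rule, posterior ∝ prior × likelihood:
  M2: 0.22 × 0.046 = 0.01012
  M1: 0.17 × 0.12 = 0.0204
  M5: 0.44 × 0.08 = 0.0352
  M3: 0.17 × 0.088 = 0.01496
Sum = 0.08068.
P(M3 | evidence) = 0.01496 / 0.08068 ≈ 0.185.

0.185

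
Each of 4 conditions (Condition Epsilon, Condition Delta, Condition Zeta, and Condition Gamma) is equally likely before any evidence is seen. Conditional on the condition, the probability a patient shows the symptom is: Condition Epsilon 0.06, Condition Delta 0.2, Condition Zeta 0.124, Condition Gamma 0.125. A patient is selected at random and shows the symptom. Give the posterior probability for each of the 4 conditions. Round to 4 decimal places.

Since the prior is uniform, the posterior is proportional to the likelihood:
  Condition Epsilon: 0.06
  Condition Delta: 0.2
  Condition Zeta: 0.124
  Condition Gamma: 0.125
Total = 0.509.
P(Condition Epsilon | symptomatic) = 0.06/0.509 ≈ 0.1179
P(Condition Delta | symptomatic) = 0.2/0.509 ≈ 0.3929
P(Condition Zeta | symptomatic) = 0.124/0.509 ≈ 0.2436
P(Condition Gamma | symptomatic) = 0.125/0.509 ≈ 0.2456

Condition Epsilon 0.1179, Condition Delta 0.3929, Condition Zeta 0.2436, Condition Gamma 0.2456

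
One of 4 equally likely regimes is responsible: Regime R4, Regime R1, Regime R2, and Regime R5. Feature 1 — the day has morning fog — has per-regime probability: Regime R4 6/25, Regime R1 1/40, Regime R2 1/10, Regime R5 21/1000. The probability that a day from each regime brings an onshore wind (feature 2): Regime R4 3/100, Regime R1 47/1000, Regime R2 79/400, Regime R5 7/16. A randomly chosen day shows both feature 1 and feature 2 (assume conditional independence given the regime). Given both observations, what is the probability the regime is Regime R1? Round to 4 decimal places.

0.0315

With a uniform prior (1/4 each), posterior ∝ likelihood:
  Regime R4: 0.24 × 0.03 = 0.0072
  Regime R1: 0.025 × 0.047 = 0.001175
  Regime R2: 0.1 × 0.1975 = 0.01975
  Regime R5: 0.021 × 0.4375 = 0.0091875
Sum = 0.0373125.
P(Regime R1 | evidence) = 0.001175 / 0.0373125 ≈ 0.0315.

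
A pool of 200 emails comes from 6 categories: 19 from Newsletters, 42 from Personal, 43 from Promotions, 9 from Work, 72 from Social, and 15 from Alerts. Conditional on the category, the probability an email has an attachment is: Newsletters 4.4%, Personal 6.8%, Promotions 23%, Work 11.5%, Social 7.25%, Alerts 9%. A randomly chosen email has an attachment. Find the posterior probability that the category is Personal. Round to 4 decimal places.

Unnormalized posteriors (prior × likelihood):
  Newsletters: 0.095 × 0.044 = 0.00418
  Personal: 0.21 × 0.068 = 0.01428
  Promotions: 0.215 × 0.23 = 0.04945
  Work: 0.045 × 0.115 = 0.005175
  Social: 0.36 × 0.0725 = 0.0261
  Alerts: 0.075 × 0.09 = 0.00675
Normalizing constant = 0.105935.
P(Personal | evidence) = 0.01428 / 0.105935 ≈ 0.1348.

0.1348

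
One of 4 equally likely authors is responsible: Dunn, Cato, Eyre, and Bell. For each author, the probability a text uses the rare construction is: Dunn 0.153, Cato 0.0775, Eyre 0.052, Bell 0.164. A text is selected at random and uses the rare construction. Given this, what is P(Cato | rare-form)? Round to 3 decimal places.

Since the prior is uniform, the posterior is proportional to the likelihood:
  Dunn: 0.153
  Cato: 0.0775
  Eyre: 0.052
  Bell: 0.164
Sum = 0.4465.
P(Cato | evidence) = 0.0775 / 0.4465 ≈ 0.174.

0.174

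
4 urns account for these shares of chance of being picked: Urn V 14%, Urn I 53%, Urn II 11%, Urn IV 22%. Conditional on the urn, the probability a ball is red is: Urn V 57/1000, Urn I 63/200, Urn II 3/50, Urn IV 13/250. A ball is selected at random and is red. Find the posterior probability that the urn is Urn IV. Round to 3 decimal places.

0.059

Compute prior × likelihood for every hypothesis:
  Urn V: 0.14 × 0.057 = 0.00798
  Urn I: 0.53 × 0.315 = 0.16695
  Urn II: 0.11 × 0.06 = 0.0066
  Urn IV: 0.22 × 0.052 = 0.01144
Normalizing constant = 0.19297.
P(Urn IV | evidence) = 0.01144 / 0.19297 ≈ 0.059.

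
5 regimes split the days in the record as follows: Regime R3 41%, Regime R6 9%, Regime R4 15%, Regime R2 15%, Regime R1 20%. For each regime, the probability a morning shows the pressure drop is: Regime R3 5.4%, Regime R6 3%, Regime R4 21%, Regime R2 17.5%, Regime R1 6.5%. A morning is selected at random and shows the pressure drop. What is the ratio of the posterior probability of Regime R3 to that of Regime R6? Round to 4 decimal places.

8.2000

Prior × likelihood for each hypothesis:
  Regime R3: 0.41 × 0.054 = 0.02214
  Regime R6: 0.09 × 0.03 = 0.0027
  Regime R4: 0.15 × 0.21 = 0.0315
  Regime R2: 0.15 × 0.175 = 0.02625
  Regime R1: 0.2 × 0.065 = 0.013
Sum = 0.09559.
The ratio is 0.02214 / 0.0027 (the normalizer cancels) = 8.2000.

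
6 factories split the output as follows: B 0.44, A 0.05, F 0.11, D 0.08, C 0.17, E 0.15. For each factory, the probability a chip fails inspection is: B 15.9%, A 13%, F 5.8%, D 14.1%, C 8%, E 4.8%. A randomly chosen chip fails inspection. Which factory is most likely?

By Bayes' rule, posterior ∝ prior × likelihood:
  B: 0.44 × 0.159 = 0.06996
  A: 0.05 × 0.13 = 0.0065
  F: 0.11 × 0.058 = 0.00638
  D: 0.08 × 0.141 = 0.01128
  C: 0.17 × 0.08 = 0.0136
  E: 0.15 × 0.048 = 0.0072
Normalizing constant = 0.11492.
Largest term belongs to B, so B is most probable.

B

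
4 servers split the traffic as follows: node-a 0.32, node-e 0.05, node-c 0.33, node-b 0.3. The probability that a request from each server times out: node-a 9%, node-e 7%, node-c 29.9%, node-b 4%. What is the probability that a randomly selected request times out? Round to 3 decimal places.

0.143

Compute prior × likelihood for every hypothesis:
  node-a: 0.32 × 0.09 = 0.0288
  node-e: 0.05 × 0.07 = 0.0035
  node-c: 0.33 × 0.299 = 0.09867
  node-b: 0.3 × 0.04 = 0.012
P(timeout) = 0.0288 + 0.0035 + 0.09867 + 0.012 = 0.14297 → 0.143.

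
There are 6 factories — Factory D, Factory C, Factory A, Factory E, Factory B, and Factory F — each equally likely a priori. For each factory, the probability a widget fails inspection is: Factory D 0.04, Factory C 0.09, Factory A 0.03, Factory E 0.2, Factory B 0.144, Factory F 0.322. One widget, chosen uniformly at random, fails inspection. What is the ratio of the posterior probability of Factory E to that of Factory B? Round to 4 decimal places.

1.3889

Since the prior is uniform, the posterior is proportional to the likelihood:
  Factory D: 0.04
  Factory C: 0.09
  Factory A: 0.03
  Factory E: 0.2
  Factory B: 0.144
  Factory F: 0.322
Total = 0.826.
The ratio is 0.2 / 0.144 (the normalizer cancels) = 1.3889.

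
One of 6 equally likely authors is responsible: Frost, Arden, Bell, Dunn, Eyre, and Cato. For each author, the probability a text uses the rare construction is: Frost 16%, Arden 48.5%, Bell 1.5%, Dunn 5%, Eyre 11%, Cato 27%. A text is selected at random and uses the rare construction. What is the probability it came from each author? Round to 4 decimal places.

With a uniform prior (1/6 each), posterior ∝ likelihood:
  Frost: 0.16
  Arden: 0.485
  Bell: 0.015
  Dunn: 0.05
  Eyre: 0.11
  Cato: 0.27
Total = 1.09.
P(Frost | rare-form) = 0.16/1.09 ≈ 0.1468
P(Arden | rare-form) = 0.485/1.09 ≈ 0.4450
P(Bell | rare-form) = 0.015/1.09 ≈ 0.0138
P(Dunn | rare-form) = 0.05/1.09 ≈ 0.0459
P(Eyre | rare-form) = 0.11/1.09 ≈ 0.1009
P(Cato | rare-form) = 0.27/1.09 ≈ 0.2477

Frost 0.1468, Arden 0.4450, Bell 0.0138, Dunn 0.0459, Eyre 0.1009, Cato 0.2477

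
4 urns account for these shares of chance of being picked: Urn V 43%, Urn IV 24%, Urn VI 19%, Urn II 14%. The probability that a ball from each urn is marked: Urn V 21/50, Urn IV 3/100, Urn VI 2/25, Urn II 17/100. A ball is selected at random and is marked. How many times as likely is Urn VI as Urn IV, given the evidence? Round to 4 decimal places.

2.1111

Unnormalized posteriors (prior × likelihood):
  Urn V: 0.43 × 0.42 = 0.1806
  Urn IV: 0.24 × 0.03 = 0.0072
  Urn VI: 0.19 × 0.08 = 0.0152
  Urn II: 0.14 × 0.17 = 0.0238
Normalizing constant = 0.2268.
The ratio is 0.0152 / 0.0072 (the normalizer cancels) = 2.1111.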